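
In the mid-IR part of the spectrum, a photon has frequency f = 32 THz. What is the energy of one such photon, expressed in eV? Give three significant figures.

Use h = 6.62607015e-34 J·s, 1 eV = 1.602176634e-19 J.
Convert to SI: f = 32 THz = 3.2e13 Hz.
Since E = hf for a photon, E = 2.120e-20 J.
Converting to eV: E = 0.1323 eV ≈ 0.132 eV.

0.132 eV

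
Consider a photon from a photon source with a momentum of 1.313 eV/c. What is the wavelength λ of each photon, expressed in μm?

0.944 μm

Take h = 6.62607015·10^-34 J·s, c = 2.99792458·10^8 m/s, 1 eV = 1.602176634·10^-19 J.
In SI units: p = 1.313 eV/c = 7.0170·10^-28 kg·m/s.
Apply λ = h/p: λ = 9.443·10^-7 m.
Converting to μm: λ = 0.9443 μm ≈ 0.944 μm.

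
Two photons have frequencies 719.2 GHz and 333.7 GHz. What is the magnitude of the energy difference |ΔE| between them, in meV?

1.59 meV

Using E = hf: E₁ = 4.7655e-22 J, E₂ = 2.2111e-22 J.
|ΔE| = |4.7655e-22 − 2.2111e-22| = 2.55e-22 J = 1.59 meV.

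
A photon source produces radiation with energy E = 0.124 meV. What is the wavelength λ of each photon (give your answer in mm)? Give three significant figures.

10.0 mm

(h = 6.62607015e-34 J·s, c = 2.99792458e8 m/s, 1 eV = 1.602176634e-19 J.)
Convert to SI: E = 0.124 meV = 1.9867e-23 J.
Apply λ = hc/E: λ = 0.009999 m.
Converting to mm: λ = 9.999 mm ≈ 10.0 mm.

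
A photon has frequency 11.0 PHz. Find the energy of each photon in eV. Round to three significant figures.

45.5 eV

First convert: f = 11.0 PHz = 1.10e16 Hz.
For a photon E = hf, so E = 7.289e-18 J.
Converting to eV: E = 45.49 eV ≈ 45.5 eV.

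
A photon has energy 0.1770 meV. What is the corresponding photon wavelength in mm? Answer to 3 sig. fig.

7.00 mm

First convert: E = 0.1770 meV = 2.8359 × 10^-23 J.
Since λ = hc/E for a photon, λ = 0.007005 m.
Converting to mm: λ = 7.005 mm ≈ 7.00 mm.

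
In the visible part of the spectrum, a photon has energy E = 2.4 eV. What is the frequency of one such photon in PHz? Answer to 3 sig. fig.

First convert: E = 2.4 eV = 3.8452 × 10^-19 J.
Since f = E/h for a photon, f = 5.803 × 10^14 Hz.
Converting to PHz: f = 0.5803 PHz ≈ 0.580 PHz.

0.580 PHz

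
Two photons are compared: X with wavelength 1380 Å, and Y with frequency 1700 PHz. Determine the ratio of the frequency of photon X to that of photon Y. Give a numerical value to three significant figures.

f_X = 2.172·10^15 Hz (from wavelength = 1380 Å, via f = c/λ).
f_Y = 1.700·10^18 Hz (from frequency = 1700 PHz, via f given directly).
Ratio = 2.172·10^15 / 1.700·10^18 = 1.28·10^-3.

1.28·10^-3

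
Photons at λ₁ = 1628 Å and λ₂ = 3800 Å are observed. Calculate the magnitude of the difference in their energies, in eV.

4.35 eV

Using E = hc/λ: E₁ = 1.2202e-18 J, E₂ = 5.2275e-19 J.
|ΔE| = |1.2202e-18 − 5.2275e-19| = 6.97e-19 J = 4.35 eV.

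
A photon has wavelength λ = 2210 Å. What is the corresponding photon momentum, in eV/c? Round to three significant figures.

Use h = 6.62607015 × 10^-34 J·s, c = 2.99792458 × 10^8 m/s, 1 eV = 1.602176634 × 10^-19 J.
Convert to SI: λ = 2210 Å = 2.21 × 10^-7 m.
For a photon p = h/λ, so p = 2.998 × 10^-27 kg·m/s.
Converting to eV/c: p = 5.610 eV/c ≈ 5.61 eV/c.

5.61 eV/c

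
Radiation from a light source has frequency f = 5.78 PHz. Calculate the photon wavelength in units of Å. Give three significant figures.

Convert to SI: f = 5.78 PHz = 5.78 × 10^15 Hz.
The photon relation is λ = c/f, giving λ = 5.187 × 10^-8 m.
Converting to Å: λ = 518.7 Å ≈ 519 Å.

519 Å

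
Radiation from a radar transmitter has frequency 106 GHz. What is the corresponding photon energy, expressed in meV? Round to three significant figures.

0.438 meV

Take h = 6.62607015 × 10^-34 J·s, 1 eV = 1.602176634 × 10^-19 J.
In SI units: f = 106 GHz = 1.06 × 10^11 Hz.
For a photon E = hf, so E = 7.024 × 10^-23 J.
Converting to meV: E = 0.4384 meV ≈ 0.438 meV.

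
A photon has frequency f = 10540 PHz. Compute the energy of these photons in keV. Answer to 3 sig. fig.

Convert to SI: f = 10540 PHz = 1.054 × 10^19 Hz.
The photon relation is E = hf, giving E = 6.984 × 10^-15 J.
Converting to keV: E = 43.59 keV ≈ 43.6 keV.

43.6 keV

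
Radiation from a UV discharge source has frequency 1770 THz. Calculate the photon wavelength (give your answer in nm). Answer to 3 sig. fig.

In SI units: f = 1770 THz = 1.77 × 10^15 Hz.
The photon relation is λ = c/f, giving λ = 1.694 × 10^-7 m.
Converting to nm: λ = 169.4 nm ≈ 169 nm.

169 nm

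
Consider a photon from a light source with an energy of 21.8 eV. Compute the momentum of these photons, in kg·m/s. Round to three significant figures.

1.17 × 10^-26 kg·m/s

Take c = 2.99792458 × 10^8 m/s, 1 eV = 1.602176634 × 10^-19 J.
First convert: E = 21.8 eV = 3.4927 × 10^-18 J.
Since p = E/c for a photon, p = 1.165 × 10^-26 kg·m/s.
So p ≈ 1.17 × 10^-26 kg·m/s.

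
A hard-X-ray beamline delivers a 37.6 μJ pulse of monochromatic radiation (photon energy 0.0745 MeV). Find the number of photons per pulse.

3.15e9 photons

Per-photon energy: E = 1.194e-14 J (from energy = 0.0745 MeV).
N = E_total / E_photon = 3.76e-5 J / 1.194e-14 J = 3.15e9.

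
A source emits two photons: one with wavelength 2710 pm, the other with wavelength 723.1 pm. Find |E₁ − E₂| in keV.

1.26 keV

Using E = hc/λ: E₁ = 7.3301e-17 J, E₂ = 2.7471e-16 J.
|ΔE| = |7.3301e-17 − 2.7471e-16| = 2.01e-16 J = 1.26 keV.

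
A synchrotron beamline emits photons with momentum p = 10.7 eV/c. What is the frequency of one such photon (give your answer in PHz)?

2.59 PHz

First convert: p = 10.7 eV/c = 5.7184·10^-27 kg·m/s.
Apply f = pc/h: f = 2.587·10^15 Hz.
Converting to PHz: f = 2.587 PHz ≈ 2.59 PHz.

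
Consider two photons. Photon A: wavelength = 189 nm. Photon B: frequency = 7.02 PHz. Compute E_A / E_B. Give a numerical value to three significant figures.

0.226

E_A = 1.051·10^-18 J (from wavelength = 189 nm, via E = hc/λ).
E_B = 4.652·10^-18 J (from frequency = 7.02 PHz, via E = hf).
Ratio = 1.051·10^-18 / 4.652·10^-18 = 0.226.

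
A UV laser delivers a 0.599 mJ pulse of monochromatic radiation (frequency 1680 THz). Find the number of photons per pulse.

5.38e14 photons

Per-photon energy: E = 1.113e-18 J (from frequency = 1680 THz).
N = E_total / E_photon = 5.99e-4 J / 1.113e-18 J = 5.38e14.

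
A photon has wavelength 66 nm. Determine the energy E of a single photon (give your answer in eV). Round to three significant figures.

Take h = 6.62607015e-34 J·s, c = 2.99792458e8 m/s, 1 eV = 1.602176634e-19 J.
Convert to SI: λ = 66 nm = 6.6e-8 m.
Apply E = hc/λ: E = 3.010e-18 J.
Converting to eV: E = 18.79 eV ≈ 18.8 eV.

18.8 eV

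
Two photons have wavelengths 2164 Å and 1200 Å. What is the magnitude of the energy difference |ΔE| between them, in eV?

4.60 eV

Using E = hc/λ: E₁ = 9.1795 × 10^-19 J, E₂ = 1.6554 × 10^-18 J.
|ΔE| = |9.1795 × 10^-19 − 1.6554 × 10^-18| = 7.37 × 10^-19 J = 4.60 eV.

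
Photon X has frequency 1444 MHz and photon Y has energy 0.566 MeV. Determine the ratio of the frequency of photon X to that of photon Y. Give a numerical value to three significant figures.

f_X = 1.444 × 10^9 Hz (from frequency = 1444 MHz, via f given directly).
f_Y = 1.369 × 10^20 Hz (from energy = 0.566 MeV, via f = E/h).
Ratio = 1.444 × 10^9 / 1.369 × 10^20 = 1.06 × 10^-11.

1.06 × 10^-11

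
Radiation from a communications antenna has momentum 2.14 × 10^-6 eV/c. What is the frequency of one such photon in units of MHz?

(h = 6.62607015 × 10^-34 J·s, c = 2.99792458 × 10^8 m/s, 1 eV = 1.602176634 × 10^-19 J.)
First convert: p = 2.14 × 10^-6 eV/c = 1.1437 × 10^-33 kg·m/s.
For a photon f = pc/h, so f = 5.174 × 10^8 Hz.
Converting to MHz: f = 517.4 MHz ≈ 517 MHz.

517 MHz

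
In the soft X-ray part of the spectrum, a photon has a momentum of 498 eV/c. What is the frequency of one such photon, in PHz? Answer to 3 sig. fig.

120 PHz

First convert: p = 498 eV/c = 2.6615·10^-25 kg·m/s.
For a photon f = pc/h, so f = 1.204·10^17 Hz.
Converting to PHz: f = 120.4 PHz ≈ 120 PHz.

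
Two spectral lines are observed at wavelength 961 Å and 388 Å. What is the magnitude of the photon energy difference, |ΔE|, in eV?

Using E = hc/λ: E₁ = 2.067e-18 J, E₂ = 5.120e-18 J.
|ΔE| = |2.067e-18 − 5.120e-18| = 3.05e-18 J = 19.1 eV.

19.1 eV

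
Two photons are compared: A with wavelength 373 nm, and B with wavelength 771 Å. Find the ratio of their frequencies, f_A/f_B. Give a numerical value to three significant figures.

0.207

f_A = 8.037e14 Hz (from wavelength = 373 nm, via f = c/λ).
f_B = 3.888e15 Hz (from wavelength = 771 Å, via f = c/λ).
Ratio = 8.037e14 / 3.888e15 = 0.207.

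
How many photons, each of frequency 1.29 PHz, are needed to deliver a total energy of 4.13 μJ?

4.83 × 10^12 photons

Per-photon energy: E = 8.548 × 10^-19 J (from frequency = 1.29 PHz).
N = E_total / E_photon = 4.13 × 10^-6 J / 8.548 × 10^-19 J = 4.83 × 10^12.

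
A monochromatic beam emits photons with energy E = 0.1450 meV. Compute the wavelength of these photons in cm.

0.855 cm

Use h = 6.62607015e-34 J·s, c = 2.99792458e8 m/s, 1 eV = 1.602176634e-19 J.
First convert: E = 0.1450 meV = 2.3232e-23 J.
Apply λ = hc/E: λ = 0.008551 m.
Converting to cm: λ = 0.8551 cm ≈ 0.855 cm.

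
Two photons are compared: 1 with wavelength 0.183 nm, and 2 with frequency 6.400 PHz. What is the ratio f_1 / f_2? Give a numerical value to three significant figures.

256

f_1 = 1.638 × 10^18 Hz (from wavelength = 0.183 nm, via f = c/λ).
f_2 = 6.400 × 10^15 Hz (from frequency = 6.400 PHz, via f given directly).
Ratio = 1.638 × 10^18 / 6.400 × 10^15 = 256.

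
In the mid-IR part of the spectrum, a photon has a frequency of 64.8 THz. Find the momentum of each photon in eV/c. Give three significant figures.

Take h = 6.62607015 × 10^-34 J·s, c = 2.99792458 × 10^8 m/s, 1 eV = 1.602176634 × 10^-19 J.
Convert to SI: f = 64.8 THz = 6.48 × 10^13 Hz.
Apply p = hf/c: p = 1.432 × 10^-28 kg·m/s.
Converting to eV/c: p = 0.2680 eV/c ≈ 0.268 eV/c.

0.268 eV/c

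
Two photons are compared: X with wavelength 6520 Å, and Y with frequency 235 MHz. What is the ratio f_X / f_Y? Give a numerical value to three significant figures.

1.96e6

f_X = 4.598e14 Hz (from wavelength = 6520 Å, via f = c/λ).
f_Y = 2.350e8 Hz (from frequency = 235 MHz, via f given directly).
Ratio = 4.598e14 / 2.350e8 = 1.96e6.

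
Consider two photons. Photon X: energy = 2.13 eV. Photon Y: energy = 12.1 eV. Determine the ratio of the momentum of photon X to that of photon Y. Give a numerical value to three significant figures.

0.176

p_X = 1.138e-27 kg·m/s (from energy = 2.13 eV, via p = E/c).
p_Y = 6.467e-27 kg·m/s (from energy = 12.1 eV, via p = E/c).
Ratio = 1.138e-27 / 6.467e-27 = 0.176.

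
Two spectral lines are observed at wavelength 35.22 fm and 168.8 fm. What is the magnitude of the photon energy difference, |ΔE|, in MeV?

Using E = hc/λ: E₁ = 5.6401 × 10^-12 J, E₂ = 1.1768 × 10^-12 J.
|ΔE| = |5.6401 × 10^-12 − 1.1768 × 10^-12| = 4.46 × 10^-12 J = 27.9 MeV.

27.9 MeV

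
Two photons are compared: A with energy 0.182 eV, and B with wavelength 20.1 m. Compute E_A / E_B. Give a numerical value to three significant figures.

E_A = 2.916e-20 J (from energy = 0.182 eV, via E given directly).
E_B = 9.883e-27 J (from wavelength = 20.1 m, via E = hc/λ).
Ratio = 2.916e-20 / 9.883e-27 = 2.95e6.

2.95e6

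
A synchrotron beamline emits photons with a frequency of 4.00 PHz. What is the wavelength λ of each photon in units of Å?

In SI units: f = 4.00 PHz = 4.00 × 10^15 Hz.
Apply λ = c/f: λ = 7.495 × 10^-8 m.
Converting to Å: λ = 749.5 Å ≈ 749 Å.

749 Å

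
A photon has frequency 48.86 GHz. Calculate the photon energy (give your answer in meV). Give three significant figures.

0.202 meV

(h = 6.62607015 × 10^-34 J·s, 1 eV = 1.602176634 × 10^-19 J.)
Convert to SI: f = 48.86 GHz = 4.886 × 10^10 Hz.
For a photon E = hf, so E = 3.237 × 10^-23 J.
Converting to meV: E = 0.2021 meV ≈ 0.202 meV.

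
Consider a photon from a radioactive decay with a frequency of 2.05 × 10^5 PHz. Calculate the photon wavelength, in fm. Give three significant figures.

1460 fm

Convert to SI: f = 2.05 × 10^5 PHz = 2.05 × 10^20 Hz.
Since λ = c/f for a photon, λ = 1.462 × 10^-12 m.
Converting to fm: λ = 1462 fm ≈ 1460 fm.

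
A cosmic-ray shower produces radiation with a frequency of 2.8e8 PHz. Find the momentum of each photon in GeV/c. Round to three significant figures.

1.16 GeV/c

Take h = 6.62607015e-34 J·s, c = 2.99792458e8 m/s, 1 eV = 1.602176634e-19 J.
In SI units: f = 2.8e8 PHz = 2.8e23 Hz.
Apply p = hf/c: p = 6.189e-19 kg·m/s.
Converting to GeV/c: p = 1.158 GeV/c ≈ 1.16 GeV/c.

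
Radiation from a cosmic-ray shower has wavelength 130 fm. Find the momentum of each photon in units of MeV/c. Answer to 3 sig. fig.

(h = 6.62607015 × 10^-34 J·s, c = 2.99792458 × 10^8 m/s, 1 eV = 1.602176634 × 10^-19 J.)
In SI units: λ = 130 fm = 1.3 × 10^-13 m.
For a photon p = h/λ, so p = 5.097 × 10^-21 kg·m/s.
Converting to MeV/c: p = 9.537 MeV/c ≈ 9.54 MeV/c.

9.54 MeV/c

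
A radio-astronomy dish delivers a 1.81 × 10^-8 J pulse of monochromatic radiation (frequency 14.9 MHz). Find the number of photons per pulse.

Per-photon energy: E = 9.873 × 10^-27 J (from frequency = 14.9 MHz).
N = E_total / E_photon = 1.81 × 10^-8 J / 9.873 × 10^-27 J = 1.83 × 10^18.

1.83 × 10^18 photons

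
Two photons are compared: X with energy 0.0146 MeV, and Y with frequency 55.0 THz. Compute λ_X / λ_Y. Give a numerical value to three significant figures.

λ_X = 8.492e-11 m (from energy = 0.0146 MeV, via λ = hc/E).
λ_Y = 5.451e-6 m (from frequency = 55.0 THz, via λ = c/f).
Ratio = 8.492e-11 / 5.451e-6 = 1.56e-5.

1.56e-5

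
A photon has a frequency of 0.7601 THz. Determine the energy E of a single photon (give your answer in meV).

3.14 meV

(h = 6.62607015e-34 J·s, 1 eV = 1.602176634e-19 J.)
In SI units: f = 0.7601 THz = 7.601e11 Hz.
The photon relation is E = hf, giving E = 5.036e-22 J.
Converting to meV: E = 3.144 meV ≈ 3.14 meV.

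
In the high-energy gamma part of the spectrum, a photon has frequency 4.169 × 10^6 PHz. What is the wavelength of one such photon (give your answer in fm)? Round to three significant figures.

71.9 fm

Take c = 2.99792458 × 10^8 m/s.
In SI units: f = 4.169 × 10^6 PHz = 4.169 × 10^21 Hz.
Apply λ = c/f: λ = 7.191 × 10^-14 m.
Converting to fm: λ = 71.91 fm ≈ 71.9 fm.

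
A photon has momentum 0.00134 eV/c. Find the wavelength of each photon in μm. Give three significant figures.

925 μm

In SI units: p = 0.00134 eV/c = 7.1613 × 10^-31 kg·m/s.
Since λ = h/p for a photon, λ = 9.253 × 10^-4 m.
Converting to μm: λ = 925.3 μm ≈ 925 μm.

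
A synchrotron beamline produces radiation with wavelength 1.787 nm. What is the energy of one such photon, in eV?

694 eV

(h = 6.62607015e-34 J·s, c = 2.99792458e8 m/s, 1 eV = 1.602176634e-19 J.)
First convert: λ = 1.787 nm = 1.787e-9 m.
The photon relation is E = hc/λ, giving E = 1.112e-16 J.
Converting to eV: E = 693.8 eV ≈ 694 eV.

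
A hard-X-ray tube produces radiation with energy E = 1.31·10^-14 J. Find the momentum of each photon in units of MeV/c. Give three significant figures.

For a photon p = E/c, so p = 4.370·10^-23 kg·m/s.
Converting to MeV/c: p = 0.08176 MeV/c ≈ 0.0818 MeV/c.

0.0818 MeV/c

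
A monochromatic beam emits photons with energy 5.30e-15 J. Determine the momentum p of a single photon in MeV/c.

The photon relation is p = E/c, giving p = 1.768e-23 kg·m/s.
Converting to MeV/c: p = 0.03308 MeV/c ≈ 0.0331 MeV/c.

0.0331 MeV/c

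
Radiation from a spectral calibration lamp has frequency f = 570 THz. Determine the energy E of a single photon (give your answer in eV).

Take h = 6.62607015 × 10^-34 J·s, 1 eV = 1.602176634 × 10^-19 J.
In SI units: f = 570 THz = 5.70 × 10^14 Hz.
The photon relation is E = hf, giving E = 3.777 × 10^-19 J.
Converting to eV: E = 2.357 eV ≈ 2.36 eV.

2.36 eV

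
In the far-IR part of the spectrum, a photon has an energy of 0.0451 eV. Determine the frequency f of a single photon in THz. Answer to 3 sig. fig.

Convert to SI: E = 0.0451 eV = 7.2258e-21 J.
Since f = E/h for a photon, f = 1.091e13 Hz.
Converting to THz: f = 10.91 THz ≈ 10.9 THz.

10.9 THz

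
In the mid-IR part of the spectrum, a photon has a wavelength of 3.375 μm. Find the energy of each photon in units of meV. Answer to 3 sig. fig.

In SI units: λ = 3.375 μm = 3.375 × 10^-6 m.
Apply E = hc/λ: E = 5.886 × 10^-20 J.
Converting to meV: E = 367.4 meV ≈ 367 meV.

367 meV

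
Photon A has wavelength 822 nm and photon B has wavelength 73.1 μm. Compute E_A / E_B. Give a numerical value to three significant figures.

E_A = 2.417 × 10^-19 J (from wavelength = 822 nm, via E = hc/λ).
E_B = 2.717 × 10^-21 J (from wavelength = 73.1 μm, via E = hc/λ).
Ratio = 2.417 × 10^-19 / 2.717 × 10^-21 = 88.9.

88.9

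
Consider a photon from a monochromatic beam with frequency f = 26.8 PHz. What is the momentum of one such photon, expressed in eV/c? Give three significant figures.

Convert to SI: f = 26.8 PHz = 2.68 × 10^16 Hz.
For a photon p = hf/c, so p = 5.923 × 10^-26 kg·m/s.
Converting to eV/c: p = 110.8 eV/c ≈ 111 eV/c.

111 eV/c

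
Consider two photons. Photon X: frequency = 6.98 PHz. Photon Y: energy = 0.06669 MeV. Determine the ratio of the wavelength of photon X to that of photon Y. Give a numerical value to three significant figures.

λ_X = 4.295 × 10^-8 m (from frequency = 6.98 PHz, via λ = c/f).
λ_Y = 1.859 × 10^-11 m (from energy = 0.06669 MeV, via λ = hc/E).
Ratio = 4.295 × 10^-8 / 1.859 × 10^-11 = 2310.

2310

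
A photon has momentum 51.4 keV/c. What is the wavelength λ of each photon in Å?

0.241 Å

In SI units: p = 51.4 keV/c = 2.7470 × 10^-23 kg·m/s.
Since λ = h/p for a photon, λ = 2.412 × 10^-11 m.
Converting to Å: λ = 0.2412 Å ≈ 0.241 Å.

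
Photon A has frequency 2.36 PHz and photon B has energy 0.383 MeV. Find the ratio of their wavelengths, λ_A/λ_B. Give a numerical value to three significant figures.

3.92·10^4

λ_A = 1.270·10^-7 m (from frequency = 2.36 PHz, via λ = c/f).
λ_B = 3.237·10^-12 m (from energy = 0.383 MeV, via λ = hc/E).
Ratio = 1.270·10^-7 / 3.237·10^-12 = 3.92·10^4.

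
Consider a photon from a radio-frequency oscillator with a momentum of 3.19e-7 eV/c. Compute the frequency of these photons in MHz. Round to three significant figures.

77.1 MHz

In SI units: p = 3.19e-7 eV/c = 1.7048e-34 kg·m/s.
Since f = pc/h for a photon, f = 7.713e7 Hz.
Converting to MHz: f = 77.13 MHz ≈ 77.1 MHz.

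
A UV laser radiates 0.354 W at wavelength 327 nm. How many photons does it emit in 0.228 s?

1.33e17 photons

Total energy: E_total = P·t = 0.354 × 0.228 = 0.08071 J.
Per-photon energy: E = 6.075e-19 J.
N = E_total / E_photon = 1.33e17.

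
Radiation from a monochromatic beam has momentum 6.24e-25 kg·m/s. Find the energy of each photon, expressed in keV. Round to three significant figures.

1.17 keV

Use c = 2.99792458e8 m/s, 1 eV = 1.602176634e-19 J.
The photon relation is E = pc, giving E = 1.871e-16 J.
Converting to keV: E = 1.168 keV ≈ 1.17 keV.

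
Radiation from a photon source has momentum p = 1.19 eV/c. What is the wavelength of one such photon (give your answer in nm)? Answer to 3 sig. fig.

1040 nm

Take h = 6.62607015e-34 J·s, c = 2.99792458e8 m/s, 1 eV = 1.602176634e-19 J.
In SI units: p = 1.19 eV/c = 6.3597e-28 kg·m/s.
Since λ = h/p for a photon, λ = 1.042e-6 m.
Converting to nm: λ = 1042 nm ≈ 1040 nm.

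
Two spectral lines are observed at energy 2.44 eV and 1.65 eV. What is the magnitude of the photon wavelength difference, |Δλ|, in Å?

Using λ = hc/E: λ₁ = 5.081e-7 m, λ₂ = 7.514e-7 m.
|Δλ| = |5.081e-7 − 7.514e-7| = 2.43e-7 m = 2430 Å.

2430 Å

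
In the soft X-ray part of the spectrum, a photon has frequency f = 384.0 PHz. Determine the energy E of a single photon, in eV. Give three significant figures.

1590 eV

Use h = 6.62607015e-34 J·s, 1 eV = 1.602176634e-19 J.
Convert to SI: f = 384.0 PHz = 3.840e17 Hz.
The photon relation is E = hf, giving E = 2.544e-16 J.
Converting to eV: E = 1588 eV ≈ 1590 eV.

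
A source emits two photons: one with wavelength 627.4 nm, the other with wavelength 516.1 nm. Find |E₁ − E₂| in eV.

0.426 eV

Using E = hc/λ: E₁ = 3.1662·10^-19 J, E₂ = 3.8490·10^-19 J.
|ΔE| = |3.1662·10^-19 − 3.8490·10^-19| = 6.83·10^-20 J = 0.426 eV.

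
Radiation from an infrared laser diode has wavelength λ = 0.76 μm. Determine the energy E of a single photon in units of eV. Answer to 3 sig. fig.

Convert to SI: λ = 0.76 μm = 7.6·10^-7 m.
Apply E = hc/λ: E = 2.614·10^-19 J.
Converting to eV: E = 1.631 eV ≈ 1.63 eV.

1.63 eV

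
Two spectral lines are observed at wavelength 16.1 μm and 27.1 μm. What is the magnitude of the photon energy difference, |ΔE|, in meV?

Using E = hc/λ: E₁ = 1.234e-20 J, E₂ = 7.330e-21 J.
|ΔE| = |1.234e-20 − 7.330e-21| = 5.01e-21 J = 31.3 meV.

31.3 meV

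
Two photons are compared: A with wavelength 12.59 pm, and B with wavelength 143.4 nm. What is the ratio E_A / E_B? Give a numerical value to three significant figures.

1.14 × 10^4

E_A = 1.578 × 10^-14 J (from wavelength = 12.59 pm, via E = hc/λ).
E_B = 1.385 × 10^-18 J (from wavelength = 143.4 nm, via E = hc/λ).
Ratio = 1.578 × 10^-14 / 1.385 × 10^-18 = 1.14 × 10^4.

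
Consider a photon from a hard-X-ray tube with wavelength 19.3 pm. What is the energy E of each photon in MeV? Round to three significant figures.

First convert: λ = 19.3 pm = 1.93e-11 m.
Since E = hc/λ for a photon, E = 1.029e-14 J.
Converting to MeV: E = 0.06424 MeV ≈ 0.0642 MeV.

0.0642 MeV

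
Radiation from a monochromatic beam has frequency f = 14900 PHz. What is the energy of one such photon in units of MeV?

Take h = 6.62607015 × 10^-34 J·s, 1 eV = 1.602176634 × 10^-19 J.
In SI units: f = 14900 PHz = 1.49 × 10^19 Hz.
Apply E = hf: E = 9.873 × 10^-15 J.
Converting to MeV: E = 0.06162 MeV ≈ 0.0616 MeV.

0.0616 MeV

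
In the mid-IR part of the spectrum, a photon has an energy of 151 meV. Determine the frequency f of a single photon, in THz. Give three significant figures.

36.5 THz

Take h = 6.62607015 × 10^-34 J·s, 1 eV = 1.602176634 × 10^-19 J.
First convert: E = 151 meV = 2.4193 × 10^-20 J.
Apply f = E/h: f = 3.651 × 10^13 Hz.
Converting to THz: f = 36.51 THz ≈ 36.5 THz.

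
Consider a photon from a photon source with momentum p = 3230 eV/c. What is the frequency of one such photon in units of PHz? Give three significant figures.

(h = 6.62607015 × 10^-34 J·s, c = 2.99792458 × 10^8 m/s, 1 eV = 1.602176634 × 10^-19 J.)
Convert to SI: p = 3230 eV/c = 1.7262 × 10^-24 kg·m/s.
The photon relation is f = pc/h, giving f = 7.810 × 10^17 Hz.
Converting to PHz: f = 781.0 PHz ≈ 781 PHz.

781 PHz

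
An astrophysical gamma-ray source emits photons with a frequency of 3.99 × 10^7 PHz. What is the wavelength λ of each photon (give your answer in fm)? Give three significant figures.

7.51 fm

(c = 2.99792458 × 10^8 m/s.)
First convert: f = 3.99 × 10^7 PHz = 3.99 × 10^22 Hz.
Since λ = c/f for a photon, λ = 7.514 × 10^-15 m.
Converting to fm: λ = 7.514 fm ≈ 7.51 fm.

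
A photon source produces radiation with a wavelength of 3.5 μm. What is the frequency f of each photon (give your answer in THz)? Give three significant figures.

85.7 THz

In SI units: λ = 3.5 μm = 3.5 × 10^-6 m.
For a photon f = c/λ, so f = 8.565 × 10^13 Hz.
Converting to THz: f = 85.65 THz ≈ 85.7 THz.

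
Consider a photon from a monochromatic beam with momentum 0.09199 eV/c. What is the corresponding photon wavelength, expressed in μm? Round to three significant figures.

13.5 μm

Take h = 6.62607015e-34 J·s, c = 2.99792458e8 m/s, 1 eV = 1.602176634e-19 J.
In SI units: p = 0.09199 eV/c = 4.9162e-29 kg·m/s.
Apply λ = h/p: λ = 1.348e-5 m.
Converting to μm: λ = 13.48 μm ≈ 13.5 μm.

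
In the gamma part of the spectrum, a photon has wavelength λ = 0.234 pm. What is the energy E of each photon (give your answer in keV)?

First convert: λ = 0.234 pm = 2.34 × 10^-13 m.
Apply E = hc/λ: E = 8.489 × 10^-13 J.
Converting to keV: E = 5298 keV ≈ 5300 keV.

5300 keV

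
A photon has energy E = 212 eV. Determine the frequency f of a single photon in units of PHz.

In SI units: E = 212 eV = 3.3966 × 10^-17 J.
The photon relation is f = E/h, giving f = 5.126 × 10^16 Hz.
Converting to PHz: f = 51.26 PHz ≈ 51.3 PHz.

51.3 PHz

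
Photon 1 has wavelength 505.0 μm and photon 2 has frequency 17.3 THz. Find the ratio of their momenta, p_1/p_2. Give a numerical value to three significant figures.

p_1 = 1.312·10^-30 kg·m/s (from wavelength = 505.0 μm, via p = h/λ).
p_2 = 3.824·10^-29 kg·m/s (from frequency = 17.3 THz, via p = hf/c).
Ratio = 1.312·10^-30 / 3.824·10^-29 = 0.0343.

0.0343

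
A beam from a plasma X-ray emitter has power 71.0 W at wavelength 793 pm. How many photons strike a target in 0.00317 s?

Total energy: E_total = P·t = 71.0 × 0.00317 = 0.2251 J.
Per-photon energy: E = 2.505 × 10^-16 J.
N = E_total / E_photon = 8.98 × 10^14.

8.98 × 10^14 photons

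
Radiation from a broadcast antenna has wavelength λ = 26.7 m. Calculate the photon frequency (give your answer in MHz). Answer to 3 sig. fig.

(c = 2.99792458e8 m/s.)
Since f = c/λ for a photon, f = 1.123e7 Hz.
Converting to MHz: f = 11.23 MHz ≈ 11.2 MHz.

11.2 MHz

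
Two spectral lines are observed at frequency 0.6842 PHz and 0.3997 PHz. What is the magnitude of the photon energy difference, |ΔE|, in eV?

1.18 eV

Using E = hf: E₁ = 4.5336 × 10^-19 J, E₂ = 2.6484 × 10^-19 J.
|ΔE| = |4.5336 × 10^-19 − 2.6484 × 10^-19| = 1.89 × 10^-19 J = 1.18 eV.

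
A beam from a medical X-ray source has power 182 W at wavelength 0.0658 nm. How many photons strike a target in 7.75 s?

4.67 × 10^17 photons

Total energy: E_total = P·t = 182 × 7.75 = 1410 J.
Per-photon energy: E = 3.019 × 10^-15 J.
N = E_total / E_photon = 4.67 × 10^17.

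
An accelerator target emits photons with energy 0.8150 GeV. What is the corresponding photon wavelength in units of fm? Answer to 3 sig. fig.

(h = 6.62607015 × 10^-34 J·s, c = 2.99792458 × 10^8 m/s, 1 eV = 1.602176634 × 10^-19 J.)
First convert: E = 0.8150 GeV = 1.3058 × 10^-10 J.
Apply λ = hc/E: λ = 1.521 × 10^-15 m.
Converting to fm: λ = 1.521 fm ≈ 1.52 fm.

1.52 fm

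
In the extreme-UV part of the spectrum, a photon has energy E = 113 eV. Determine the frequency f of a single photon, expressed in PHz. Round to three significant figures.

Use h = 6.62607015e-34 J·s, 1 eV = 1.602176634e-19 J.
First convert: E = 113 eV = 1.8105e-17 J.
Apply f = E/h: f = 2.732e16 Hz.
Converting to PHz: f = 27.32 PHz ≈ 27.3 PHz.

27.3 PHz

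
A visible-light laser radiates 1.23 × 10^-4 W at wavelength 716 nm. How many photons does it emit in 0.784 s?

3.48 × 10^14 photons

Total energy: E_total = P·t = 1.23 × 10^-4 × 0.784 = 9.643 × 10^-5 J.
Per-photon energy: E = 2.774 × 10^-19 J.
N = E_total / E_photon = 3.48 × 10^14.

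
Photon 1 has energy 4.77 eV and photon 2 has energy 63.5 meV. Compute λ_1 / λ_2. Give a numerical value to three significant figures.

0.0133

λ_1 = 2.599e-7 m (from energy = 4.77 eV, via λ = hc/E).
λ_2 = 1.953e-5 m (from energy = 63.5 meV, via λ = hc/E).
Ratio = 2.599e-7 / 1.953e-5 = 0.0133.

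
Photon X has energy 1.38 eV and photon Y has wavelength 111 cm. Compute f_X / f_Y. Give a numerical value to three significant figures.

1.24 × 10^6

f_X = 3.337 × 10^14 Hz (from energy = 1.38 eV, via f = E/h).
f_Y = 2.701 × 10^8 Hz (from wavelength = 111 cm, via f = c/λ).
Ratio = 3.337 × 10^14 / 2.701 × 10^8 = 1.24 × 10^6.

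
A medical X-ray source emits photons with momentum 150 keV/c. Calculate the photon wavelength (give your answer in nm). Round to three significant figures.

8.27 × 10^-3 nm

In SI units: p = 150 keV/c = 8.0164 × 10^-23 kg·m/s.
Since λ = h/p for a photon, λ = 8.266 × 10^-12 m.
Converting to nm: λ = 0.008266 nm ≈ 8.27 × 10^-3 nm.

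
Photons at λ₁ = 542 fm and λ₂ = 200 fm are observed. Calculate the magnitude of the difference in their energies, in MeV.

3.91 MeV

Using E = hc/λ: E₁ = 3.665e-13 J, E₂ = 9.932e-13 J.
|ΔE| = |3.665e-13 − 9.932e-13| = 6.27e-13 J = 3.91 MeV.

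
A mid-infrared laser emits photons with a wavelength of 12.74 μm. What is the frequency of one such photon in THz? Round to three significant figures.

(c = 2.99792458 × 10^8 m/s.)
First convert: λ = 12.74 μm = 1.274 × 10^-5 m.
For a photon f = c/λ, so f = 2.353 × 10^13 Hz.
Converting to THz: f = 23.53 THz ≈ 23.5 THz.

23.5 THz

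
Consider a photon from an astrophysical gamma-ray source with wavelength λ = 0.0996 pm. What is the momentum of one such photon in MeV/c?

12.4 MeV/c

Take h = 6.62607015 × 10^-34 J·s, c = 2.99792458 × 10^8 m/s, 1 eV = 1.602176634 × 10^-19 J.
Convert to SI: λ = 0.0996 pm = 9.96 × 10^-14 m.
Apply p = h/λ: p = 6.653 × 10^-21 kg·m/s.
Converting to MeV/c: p = 12.45 MeV/c ≈ 12.4 MeV/c.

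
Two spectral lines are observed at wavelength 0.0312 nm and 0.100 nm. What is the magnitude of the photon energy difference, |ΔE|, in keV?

27.3 keV

Using E = hc/λ: E₁ = 6.367e-15 J, E₂ = 1.986e-15 J.
|ΔE| = |6.367e-15 − 1.986e-15| = 4.38e-15 J = 27.3 keV.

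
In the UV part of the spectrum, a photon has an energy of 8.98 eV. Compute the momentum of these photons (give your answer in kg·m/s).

4.80e-27 kg·m/s

First convert: E = 8.98 eV = 1.4388e-18 J.
Since p = E/c for a photon, p = 4.799e-27 kg·m/s.
So p ≈ 4.80e-27 kg·m/s.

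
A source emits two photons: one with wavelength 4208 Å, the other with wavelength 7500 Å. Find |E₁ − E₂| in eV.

1.29 eV

Using E = hc/λ: E₁ = 4.7206e-19 J, E₂ = 2.6486e-19 J.
|ΔE| = |4.7206e-19 − 2.6486e-19| = 2.07e-19 J = 1.29 eV.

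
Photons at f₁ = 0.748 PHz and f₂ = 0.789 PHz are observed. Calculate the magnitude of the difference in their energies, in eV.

Using E = hf: E₁ = 4.956e-19 J, E₂ = 5.228e-19 J.
|ΔE| = |4.956e-19 − 5.228e-19| = 2.72e-20 J = 0.170 eV.

0.170 eV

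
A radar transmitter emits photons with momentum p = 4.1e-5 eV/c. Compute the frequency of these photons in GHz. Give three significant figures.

9.91 GHz

Take h = 6.62607015e-34 J·s, c = 2.99792458e8 m/s, 1 eV = 1.602176634e-19 J.
In SI units: p = 4.1e-5 eV/c = 2.1912e-32 kg·m/s.
Since f = pc/h for a photon, f = 9.914e9 Hz.
Converting to GHz: f = 9.914 GHz ≈ 9.91 GHz.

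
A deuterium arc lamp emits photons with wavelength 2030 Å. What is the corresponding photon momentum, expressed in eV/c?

Convert to SI: λ = 2030 Å = 2.03·10^-7 m.
The photon relation is p = h/λ, giving p = 3.264·10^-27 kg·m/s.
Converting to eV/c: p = 6.108 eV/c ≈ 6.11 eV/c.

6.11 eV/c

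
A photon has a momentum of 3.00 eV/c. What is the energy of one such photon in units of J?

4.81e-19 J

In SI units: p = 3.00 eV/c = 1.6033e-27 kg·m/s.
Since E = pc for a photon, E = 4.807e-19 J.
So E ≈ 4.81e-19 J.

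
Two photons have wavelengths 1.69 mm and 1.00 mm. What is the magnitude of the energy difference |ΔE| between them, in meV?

0.506 meV

Using E = hc/λ: E₁ = 1.175·10^-22 J, E₂ = 1.986·10^-22 J.
|ΔE| = |1.175·10^-22 − 1.986·10^-22| = 8.11·10^-23 J = 0.506 meV.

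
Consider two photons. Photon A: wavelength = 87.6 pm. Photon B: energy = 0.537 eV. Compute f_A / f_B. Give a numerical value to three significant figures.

2.64 × 10^4

f_A = 3.422 × 10^18 Hz (from wavelength = 87.6 pm, via f = c/λ).
f_B = 1.298 × 10^14 Hz (from energy = 0.537 eV, via f = E/h).
Ratio = 3.422 × 10^18 / 1.298 × 10^14 = 2.64 × 10^4.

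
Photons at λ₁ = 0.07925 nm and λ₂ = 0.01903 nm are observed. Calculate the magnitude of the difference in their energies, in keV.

49.5 keV

Using E = hc/λ: E₁ = 2.5066e-15 J, E₂ = 1.0438e-14 J.
|ΔE| = |2.5066e-15 − 1.0438e-14| = 7.93e-15 J = 49.5 keV.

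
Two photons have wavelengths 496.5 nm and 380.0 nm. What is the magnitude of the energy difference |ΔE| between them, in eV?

Using E = hc/λ: E₁ = 4.0009 × 10^-19 J, E₂ = 5.2275 × 10^-19 J.
|ΔE| = |4.0009 × 10^-19 − 5.2275 × 10^-19| = 1.23 × 10^-19 J = 0.766 eV.

0.766 eV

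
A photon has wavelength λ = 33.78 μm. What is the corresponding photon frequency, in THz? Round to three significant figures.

Convert to SI: λ = 33.78 μm = 3.378e-5 m.
Apply f = c/λ: f = 8.875e12 Hz.
Converting to THz: f = 8.875 THz ≈ 8.87 THz.

8.87 THz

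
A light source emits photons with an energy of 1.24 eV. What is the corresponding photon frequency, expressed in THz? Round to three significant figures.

(h = 6.62607015e-34 J·s, 1 eV = 1.602176634e-19 J.)
In SI units: E = 1.24 eV = 1.9867e-19 J.
The photon relation is f = E/h, giving f = 2.998e14 Hz.
Converting to THz: f = 299.8 THz ≈ 300 THz.

300 THz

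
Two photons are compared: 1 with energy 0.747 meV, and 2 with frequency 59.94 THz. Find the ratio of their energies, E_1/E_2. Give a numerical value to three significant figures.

3.01 × 10^-3

E_1 = 1.197 × 10^-22 J (from energy = 0.747 meV, via E given directly).
E_2 = 3.972 × 10^-20 J (from frequency = 59.94 THz, via E = hf).
Ratio = 1.197 × 10^-22 / 3.972 × 10^-20 = 3.01 × 10^-3.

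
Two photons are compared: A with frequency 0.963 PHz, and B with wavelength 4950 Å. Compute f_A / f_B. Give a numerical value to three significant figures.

f_A = 9.630e14 Hz (from frequency = 0.963 PHz, via f given directly).
f_B = 6.056e14 Hz (from wavelength = 4950 Å, via f = c/λ).
Ratio = 9.630e14 / 6.056e14 = 1.59.

1.59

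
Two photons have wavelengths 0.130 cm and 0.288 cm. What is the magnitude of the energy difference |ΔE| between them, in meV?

0.523 meV

Using E = hc/λ: E₁ = 1.528 × 10^-22 J, E₂ = 6.897 × 10^-23 J.
|ΔE| = |1.528 × 10^-22 − 6.897 × 10^-23| = 8.38 × 10^-23 J = 0.523 meV.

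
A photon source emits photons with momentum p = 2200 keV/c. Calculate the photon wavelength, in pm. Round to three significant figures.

0.564 pm

Convert to SI: p = 2200 keV/c = 1.1757 × 10^-21 kg·m/s.
Apply λ = h/p: λ = 5.636 × 10^-13 m.
Converting to pm: λ = 0.5636 pm ≈ 0.564 pm.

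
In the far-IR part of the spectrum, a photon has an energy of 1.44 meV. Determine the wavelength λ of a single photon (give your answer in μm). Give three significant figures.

Use h = 6.62607015 × 10^-34 J·s, c = 2.99792458 × 10^8 m/s, 1 eV = 1.602176634 × 10^-19 J.
In SI units: E = 1.44 meV = 2.3071 × 10^-22 J.
Apply λ = hc/E: λ = 8.610 × 10^-4 m.
Converting to μm: λ = 861.0 μm ≈ 861 μm.

861 μm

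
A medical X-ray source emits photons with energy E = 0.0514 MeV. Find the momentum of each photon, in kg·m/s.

2.75 × 10^-23 kg·m/s

Take c = 2.99792458 × 10^8 m/s, 1 eV = 1.602176634 × 10^-19 J.
First convert: E = 0.0514 MeV = 8.2352 × 10^-15 J.
Apply p = E/c: p = 2.747 × 10^-23 kg·m/s.
So p ≈ 2.75 × 10^-23 kg·m/s.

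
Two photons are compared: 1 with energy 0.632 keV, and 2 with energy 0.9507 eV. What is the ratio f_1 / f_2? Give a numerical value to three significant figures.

665

f_1 = 1.528·10^17 Hz (from energy = 0.632 keV, via f = E/h).
f_2 = 2.299·10^14 Hz (from energy = 0.9507 eV, via f = E/h).
Ratio = 1.528·10^17 / 2.299·10^14 = 665.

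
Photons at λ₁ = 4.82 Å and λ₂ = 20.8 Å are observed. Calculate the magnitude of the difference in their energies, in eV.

Using E = hc/λ: E₁ = 4.121·10^-16 J, E₂ = 9.550·10^-17 J.
|ΔE| = |4.121·10^-16 − 9.550·10^-17| = 3.17·10^-16 J = 1980 eV.

1980 eV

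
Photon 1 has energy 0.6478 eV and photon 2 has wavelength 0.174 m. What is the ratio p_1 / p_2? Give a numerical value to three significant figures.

p_1 = 3.462e-28 kg·m/s (from energy = 0.6478 eV, via p = E/c).
p_2 = 3.808e-33 kg·m/s (from wavelength = 0.174 m, via p = h/λ).
Ratio = 3.462e-28 / 3.808e-33 = 9.09e4.

9.09e4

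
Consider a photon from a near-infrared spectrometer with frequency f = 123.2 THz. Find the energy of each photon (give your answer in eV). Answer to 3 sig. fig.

0.510 eV

Convert to SI: f = 123.2 THz = 1.232 × 10^14 Hz.
The photon relation is E = hf, giving E = 8.163 × 10^-20 J.
Converting to eV: E = 0.5095 eV ≈ 0.510 eV.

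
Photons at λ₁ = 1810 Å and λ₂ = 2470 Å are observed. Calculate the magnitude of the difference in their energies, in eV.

1.83 eV

Using E = hc/λ: E₁ = 1.097e-18 J, E₂ = 8.042e-19 J.
|ΔE| = |1.097e-18 − 8.042e-19| = 2.93e-19 J = 1.83 eV.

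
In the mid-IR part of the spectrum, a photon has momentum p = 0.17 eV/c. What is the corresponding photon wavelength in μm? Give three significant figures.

7.29 μm

(h = 6.62607015 × 10^-34 J·s, c = 2.99792458 × 10^8 m/s, 1 eV = 1.602176634 × 10^-19 J.)
In SI units: p = 0.17 eV/c = 9.0853 × 10^-29 kg·m/s.
For a photon λ = h/p, so λ = 7.293 × 10^-6 m.
Converting to μm: λ = 7.293 μm ≈ 7.29 μm.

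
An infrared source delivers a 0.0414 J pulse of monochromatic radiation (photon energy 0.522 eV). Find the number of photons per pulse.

Per-photon energy: E = 8.363 × 10^-20 J (from energy = 0.522 eV).
N = E_total / E_photon = 0.0414 J / 8.363 × 10^-20 J = 4.95 × 10^17.

4.95 × 10^17 photons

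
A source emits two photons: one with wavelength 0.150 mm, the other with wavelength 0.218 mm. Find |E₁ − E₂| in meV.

2.58 meV

Using E = hc/λ: E₁ = 1.324e-21 J, E₂ = 9.112e-22 J.
|ΔE| = |1.324e-21 − 9.112e-22| = 4.13e-22 J = 2.58 meV.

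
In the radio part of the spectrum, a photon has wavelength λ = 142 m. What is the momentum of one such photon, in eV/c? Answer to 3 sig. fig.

(h = 6.62607015e-34 J·s, c = 2.99792458e8 m/s, 1 eV = 1.602176634e-19 J.)
Apply p = h/λ: p = 4.666e-36 kg·m/s.
Converting to eV/c: p = 8.731e-9 eV/c ≈ 8.73e-9 eV/c.

8.73e-9 eV/c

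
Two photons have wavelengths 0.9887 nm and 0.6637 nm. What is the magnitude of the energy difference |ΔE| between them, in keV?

0.614 keV

Using E = hc/λ: E₁ = 2.0091 × 10^-16 J, E₂ = 2.9930 × 10^-16 J.
|ΔE| = |2.0091 × 10^-16 − 2.9930 × 10^-16| = 9.84 × 10^-17 J = 0.614 keV.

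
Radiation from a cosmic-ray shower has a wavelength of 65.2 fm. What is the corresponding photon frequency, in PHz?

4.60e6 PHz

In SI units: λ = 65.2 fm = 6.52e-14 m.
Since f = c/λ for a photon, f = 4.598e21 Hz.
Converting to PHz: f = 4.598e6 PHz ≈ 4.60e6 PHz.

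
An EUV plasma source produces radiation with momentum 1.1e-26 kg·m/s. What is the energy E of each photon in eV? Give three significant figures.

20.6 eV

The photon relation is E = pc, giving E = 3.298e-18 J.
Converting to eV: E = 20.58 eV ≈ 20.6 eV.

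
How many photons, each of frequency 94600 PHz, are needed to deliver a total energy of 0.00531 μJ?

8.47e4 photons

Per-photon energy: E = 6.268e-14 J (from frequency = 94600 PHz).
N = E_total / E_photon = 5.31e-9 J / 6.268e-14 J = 84700.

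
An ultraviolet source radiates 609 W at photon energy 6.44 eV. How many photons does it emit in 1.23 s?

Total energy: E_total = P·t = 609 × 1.23 = 749.1 J.
Per-photon energy: E = 1.032 × 10^-18 J.
N = E_total / E_photon = 7.26 × 10^20.

7.26 × 10^20 photons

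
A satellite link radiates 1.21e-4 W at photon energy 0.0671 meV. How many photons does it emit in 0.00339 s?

3.82e16 photons

Total energy: E_total = P·t = 1.21e-4 × 0.00339 = 4.102e-7 J.
Per-photon energy: E = 1.075e-23 J.
N = E_total / E_photon = 3.82e16.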